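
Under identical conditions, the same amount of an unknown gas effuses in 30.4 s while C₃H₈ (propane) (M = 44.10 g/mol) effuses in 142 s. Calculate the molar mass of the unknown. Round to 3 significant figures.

From Graham's law, t_X/t_C₃H₈ = √(M_X/M_C₃H₈).
30.4/142 = 0.2141 = √(M_X/44.10)
M_X = 44.10 × 0.2141² = 44.10 × 0.04583 = 2.02 g/mol

2.02 g/mol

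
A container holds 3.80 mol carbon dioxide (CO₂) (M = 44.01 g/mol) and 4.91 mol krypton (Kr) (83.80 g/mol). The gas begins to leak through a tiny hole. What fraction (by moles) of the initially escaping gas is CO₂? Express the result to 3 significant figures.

Rate_i ∝ x_i/√M_i (Graham's law weighted by mole fraction), so the effusate composition follows n_i/√M_i.
Mole fraction of CO₂ in the effusate = (n_CO₂/√M_CO₂) / (n_CO₂/√M_CO₂ + n_Kr/√M_Kr)
= (3.80/√44.01) / (3.80/√44.01 + 4.91/√83.80) = 0.5728/(0.5728 + 0.5364) = 0.516.

0.516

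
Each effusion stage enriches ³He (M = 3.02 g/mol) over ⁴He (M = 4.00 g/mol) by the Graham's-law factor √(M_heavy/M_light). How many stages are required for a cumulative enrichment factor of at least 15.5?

20

With α = √(4.00/3.02) per stage, ln α = ½ ln(1.32450) = 0.1405.
Need α^N ≥ 15.5 ⇒ N ≥ ln(15.5) / ln α = 2.741 / 0.1405 = 19.51.
So at least 20 stages are needed.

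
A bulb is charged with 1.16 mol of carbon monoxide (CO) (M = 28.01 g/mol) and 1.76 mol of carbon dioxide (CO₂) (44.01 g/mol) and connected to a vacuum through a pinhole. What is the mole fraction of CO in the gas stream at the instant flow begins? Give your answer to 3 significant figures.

The effusion rate of species i is ∝ p_i/√M_i ∝ n_i/√M_i.
Mole fraction of CO in the effusate = (n_CO/√M_CO) / (n_CO/√M_CO + n_CO₂/√M_CO₂)
= (1.16/√28.01) / (1.16/√28.01 + 1.76/√44.01) = 0.2192/(0.2192 + 0.2653) = 0.452.

0.452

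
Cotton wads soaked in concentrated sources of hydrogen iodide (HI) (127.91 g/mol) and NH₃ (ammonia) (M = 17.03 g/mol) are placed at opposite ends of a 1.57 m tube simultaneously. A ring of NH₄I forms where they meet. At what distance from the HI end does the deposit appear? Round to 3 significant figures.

Distances travelled in equal time are proportional to diffusion rates, so d_HI/d_NH₃ = √(M_NH₃/M_HI) = √(17.03/127.91) = 0.3649.
With d_HI + d_NH₃ = 1.57 m, d_NH₃ = 1.57/(1 + 0.3649) = 1.150 m.
d_HI = 1.57 − 1.150 = 0.420 m.

0.420 m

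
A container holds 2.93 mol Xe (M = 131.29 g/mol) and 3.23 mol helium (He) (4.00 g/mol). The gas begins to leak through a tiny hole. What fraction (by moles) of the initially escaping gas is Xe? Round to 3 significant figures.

0.137

The effusion rate of species i is ∝ p_i/√M_i ∝ n_i/√M_i.
Mole fraction of Xe in the effusate = (n_Xe/√M_Xe) / (n_Xe/√M_Xe + n_He/√M_He)
= (2.93/√131.29) / (2.93/√131.29 + 3.23/√4.00) = 0.2557/(0.2557 + 1.615) = 0.137.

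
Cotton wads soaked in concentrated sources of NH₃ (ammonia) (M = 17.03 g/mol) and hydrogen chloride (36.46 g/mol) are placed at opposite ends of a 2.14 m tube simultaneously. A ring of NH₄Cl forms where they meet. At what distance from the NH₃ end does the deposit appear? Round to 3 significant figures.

In equal time, each gas travels a distance ∝ its rate ∝ 1/√M, so d_NH₃/d_HCl = √(M_HCl/M_NH₃) = √(36.46/17.03) = 1.463.
With d_NH₃ + d_HCl = 2.14 m, d_HCl = 2.14/(1 + 1.463) = 0.8688 m.
d_NH₃ = 2.14 − 0.8688 = 1.27 m.

1.27 m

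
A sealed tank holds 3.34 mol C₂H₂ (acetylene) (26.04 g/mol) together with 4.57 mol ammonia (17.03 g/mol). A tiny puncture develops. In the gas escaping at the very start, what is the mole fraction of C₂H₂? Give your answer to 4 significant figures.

0.3715

Each component's effusion rate ∝ (its partial pressure)·(1/√M) ∝ n_i/√M_i.
x_C₂H₂(eff) = (n_C₂H₂/√M_C₂H₂) / (n_C₂H₂/√M_C₂H₂ + n_NH₃/√M_NH₃)
= (3.34/√26.04) / (3.34/√26.04 + 4.57/√17.03) = 0.6545/(0.6545 + 1.107) = 0.3715.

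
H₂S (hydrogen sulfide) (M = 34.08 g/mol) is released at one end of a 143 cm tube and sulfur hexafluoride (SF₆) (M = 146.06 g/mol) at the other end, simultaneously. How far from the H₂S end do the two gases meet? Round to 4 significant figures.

96.42 cm

Graham's law gives d_H₂S/d_SF₆ = rate_H₂S/rate_SF₆ = √(M_SF₆/M_H₂S) = √(146.06/34.08) = 2.070.
With d_H₂S + d_SF₆ = 143 cm, d_SF₆ = 143/(1 + 2.070) = 46.58 cm.
d_H₂S = 143 − 46.58 = 96.42 cm.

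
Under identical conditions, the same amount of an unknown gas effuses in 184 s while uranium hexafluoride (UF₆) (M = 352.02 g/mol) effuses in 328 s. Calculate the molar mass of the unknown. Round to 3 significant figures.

From Graham's law, t_X/t_UF₆ = √(M_X/M_UF₆).
184/328 = 0.5610 = √(M_X/352.02)
M_X = 352.02 × 0.5610² = 352.02 × 0.3147 = 111 g/mol

111 g/mol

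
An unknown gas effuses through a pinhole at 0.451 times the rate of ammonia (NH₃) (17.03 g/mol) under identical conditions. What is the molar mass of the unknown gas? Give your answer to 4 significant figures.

By Graham's law, rate_X/rate_NH₃ = √(M_NH₃/M_X).
0.451 = √(17.03/M_X)
M_X = 17.03 / 0.451² = 17.03 / 0.2034 = 83.73 g/mol

83.73 g/mol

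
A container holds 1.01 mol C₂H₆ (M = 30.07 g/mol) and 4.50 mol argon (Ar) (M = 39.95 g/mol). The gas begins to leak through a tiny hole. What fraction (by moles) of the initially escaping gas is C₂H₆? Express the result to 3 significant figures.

0.206

The effusion rate of species i is ∝ p_i/√M_i ∝ n_i/√M_i.
Mole fraction of C₂H₆ in the effusate = (n_C₂H₆/√M_C₂H₆) / (n_C₂H₆/√M_C₂H₆ + n_Ar/√M_Ar)
= (1.01/√30.07) / (1.01/√30.07 + 4.50/√39.95) = 0.1842/(0.1842 + 0.7120) = 0.206.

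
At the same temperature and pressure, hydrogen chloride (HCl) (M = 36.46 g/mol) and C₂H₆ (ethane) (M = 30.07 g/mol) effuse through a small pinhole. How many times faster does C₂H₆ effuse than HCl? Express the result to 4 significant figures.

Using Graham's law: rate_C₂H₆/rate_HCl = √(M_HCl/M_C₂H₆) = √(36.46/30.07) = √1.213 = 1.101.

1.101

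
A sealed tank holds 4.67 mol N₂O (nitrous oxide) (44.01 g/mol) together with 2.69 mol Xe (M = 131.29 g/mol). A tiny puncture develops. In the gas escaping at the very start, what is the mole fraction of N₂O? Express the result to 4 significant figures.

Rate_i ∝ x_i/√M_i (Graham's law weighted by mole fraction), so the effusate composition follows n_i/√M_i.
Mole fraction of N₂O in the effusate = (n_N₂O/√M_N₂O) / (n_N₂O/√M_N₂O + n_Xe/√M_Xe)
= (4.67/√44.01) / (4.67/√44.01 + 2.69/√131.29) = 0.7039/(0.7039 + 0.2348) = 0.7499.

0.7499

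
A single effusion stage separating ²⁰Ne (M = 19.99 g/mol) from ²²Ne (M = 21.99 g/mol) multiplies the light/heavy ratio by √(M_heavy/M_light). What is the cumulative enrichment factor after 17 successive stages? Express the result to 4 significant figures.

After 17 stages the ratio has grown by (√(21.99/19.99))^17 = (21.99/19.99)^(17/2).
= 1.10005^(17/2) = 2.249.

2.249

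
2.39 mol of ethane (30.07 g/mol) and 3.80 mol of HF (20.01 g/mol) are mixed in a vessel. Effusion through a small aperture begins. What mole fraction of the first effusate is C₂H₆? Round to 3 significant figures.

0.339

Each component's effusion rate ∝ (its partial pressure)·(1/√M) ∝ n_i/√M_i.
So x_C₂H₆ in the escaping gas = (n_C₂H₆/√M_C₂H₆) / Σ(n_i/√M_i)
= (2.39/√30.07) / (2.39/√30.07 + 3.80/√20.01) = 0.4358/(0.4358 + 0.8495) = 0.339.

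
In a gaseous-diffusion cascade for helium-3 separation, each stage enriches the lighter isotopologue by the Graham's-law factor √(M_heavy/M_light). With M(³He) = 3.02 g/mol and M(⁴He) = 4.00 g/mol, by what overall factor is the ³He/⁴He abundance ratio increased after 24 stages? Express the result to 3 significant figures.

Each stage multiplies the ratio by α = √(4.00/3.02), so after 24 stages the overall factor is α^24 = (4.00/3.02)^(24/2).
= 1.32450^12 = 29.1.

29.1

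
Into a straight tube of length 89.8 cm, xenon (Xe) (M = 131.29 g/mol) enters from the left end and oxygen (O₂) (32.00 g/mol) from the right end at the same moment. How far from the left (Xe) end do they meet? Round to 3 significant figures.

In equal time, each gas travels a distance ∝ its rate ∝ 1/√M, so d_Xe/d_O₂ = √(M_O₂/M_Xe) = √(32.00/131.29) = 0.4937.
With d_Xe + d_O₂ = 89.8 cm, d_O₂ = 89.8/(1 + 0.4937) = 60.12 cm.
d_Xe = 89.8 − 60.12 = 29.7 cm.

29.7 cm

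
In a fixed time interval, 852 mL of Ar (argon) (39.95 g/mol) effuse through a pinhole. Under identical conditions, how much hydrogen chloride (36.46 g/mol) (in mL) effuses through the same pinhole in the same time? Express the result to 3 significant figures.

892 mL

Since effusion rate ∝ 1/√M, rate_HCl/rate_Ar = √(M_Ar/M_HCl) = √(39.95/36.46) = √1.096 = 1.047.
So the volume for HCl is 852 × 1.047 = 892 mL.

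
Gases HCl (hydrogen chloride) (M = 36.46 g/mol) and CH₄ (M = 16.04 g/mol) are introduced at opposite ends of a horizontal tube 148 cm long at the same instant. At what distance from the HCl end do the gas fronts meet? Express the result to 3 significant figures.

Graham's law gives d_HCl/d_CH₄ = rate_HCl/rate_CH₄ = √(M_CH₄/M_HCl) = √(16.04/36.46) = 0.6633.
With d_HCl + d_CH₄ = 148 cm, d_CH₄ = 148/(1 + 0.6633) = 88.98 cm.
d_HCl = 148 − 88.98 = 59.0 cm.

59.0 cm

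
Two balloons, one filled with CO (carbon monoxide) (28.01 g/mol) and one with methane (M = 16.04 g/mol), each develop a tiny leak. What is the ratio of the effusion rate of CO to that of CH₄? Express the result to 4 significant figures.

By Graham's law, rate_CO/rate_CH₄ = √(M_CH₄/M_CO) = √(16.04/28.01) = √0.5727 = 0.7567.

0.7567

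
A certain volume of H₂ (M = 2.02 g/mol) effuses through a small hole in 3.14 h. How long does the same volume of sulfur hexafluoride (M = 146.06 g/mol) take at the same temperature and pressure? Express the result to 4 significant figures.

Since effusion rate ∝ 1/√M, t_SF₆/t_H₂ = √(M_SF₆/M_H₂) = √(146.06/2.02) = √72.31 = 8.503.
So the time for SF₆ is 3.14 × 8.503 = 26.70 h.

26.70 h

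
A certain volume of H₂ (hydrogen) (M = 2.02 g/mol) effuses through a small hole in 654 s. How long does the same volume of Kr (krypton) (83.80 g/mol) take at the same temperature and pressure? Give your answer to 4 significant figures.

4212 s

Using Graham's law: t_Kr/t_H₂ = √(M_Kr/M_H₂) = √(83.80/2.02) = √41.49 = 6.441.
So the time for Kr is 654 × 6.441 = 4212 s.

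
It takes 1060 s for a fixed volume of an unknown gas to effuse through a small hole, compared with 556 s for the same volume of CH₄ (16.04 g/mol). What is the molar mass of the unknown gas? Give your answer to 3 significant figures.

58.3 g/mol

By Graham's law, t_X/t_CH₄ = √(M_X/M_CH₄).
1060/556 = 1.906 = √(M_X/16.04)
M_X = 16.04 × 1.906² = 16.04 × 3.635 = 58.3 g/mol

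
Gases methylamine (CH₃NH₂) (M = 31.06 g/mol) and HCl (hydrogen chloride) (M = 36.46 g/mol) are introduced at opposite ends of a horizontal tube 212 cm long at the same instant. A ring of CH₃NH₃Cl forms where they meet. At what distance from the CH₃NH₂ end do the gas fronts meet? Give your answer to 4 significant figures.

110.2 cm

The fronts meet when d_CH₃NH₂ + d_HCl = L with d_CH₃NH₂/d_HCl = √(M_HCl/M_CH₃NH₂) (Graham's law). Here √(M_HCl/M_CH₃NH₂) = √(36.46/31.06) = 1.083.
With d_CH₃NH₂ + d_HCl = 212 cm, d_HCl = 212/(1 + 1.083) = 101.8 cm.
d_CH₃NH₂ = 212 − 101.8 = 110.2 cm.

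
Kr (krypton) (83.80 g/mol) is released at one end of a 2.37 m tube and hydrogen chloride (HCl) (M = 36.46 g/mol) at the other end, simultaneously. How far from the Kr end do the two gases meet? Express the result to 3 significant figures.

0.942 m

Distances travelled in equal time are proportional to diffusion rates, so d_Kr/d_HCl = √(M_HCl/M_Kr) = √(36.46/83.80) = 0.6596.
With d_Kr + d_HCl = 2.37 m, d_HCl = 2.37/(1 + 0.6596) = 1.428 m.
d_Kr = 2.37 − 1.428 = 0.942 m.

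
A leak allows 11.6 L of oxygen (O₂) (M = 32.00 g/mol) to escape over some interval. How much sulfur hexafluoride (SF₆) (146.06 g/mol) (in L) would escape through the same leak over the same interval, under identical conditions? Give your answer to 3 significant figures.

5.43 L

Graham's law gives rate_SF₆/rate_O₂ = √(M_O₂/M_SF₆) = √(32.00/146.06) = √0.2191 = 0.4681.
So the volume for SF₆ is 11.6 × 0.4681 = 5.43 L.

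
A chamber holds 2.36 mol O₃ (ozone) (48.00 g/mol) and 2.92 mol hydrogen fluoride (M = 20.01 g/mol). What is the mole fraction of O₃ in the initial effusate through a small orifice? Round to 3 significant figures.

Each component's effusion rate ∝ (its partial pressure)·(1/√M) ∝ n_i/√M_i.
So x_O₃ in the escaping gas = (n_O₃/√M_O₃) / Σ(n_i/√M_i)
= (2.36/√48.00) / (2.36/√48.00 + 2.92/√20.01) = 0.3406/(0.3406 + 0.6528) = 0.343.

0.343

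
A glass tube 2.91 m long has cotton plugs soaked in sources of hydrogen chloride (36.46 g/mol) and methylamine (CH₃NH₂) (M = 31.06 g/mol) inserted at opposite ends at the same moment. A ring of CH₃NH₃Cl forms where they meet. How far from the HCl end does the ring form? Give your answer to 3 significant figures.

1.40 m

Graham's law gives d_HCl/d_CH₃NH₂ = rate_HCl/rate_CH₃NH₂ = √(M_CH₃NH₂/M_HCl) = √(31.06/36.46) = 0.9230.
With d_HCl + d_CH₃NH₂ = 2.91 m, d_CH₃NH₂ = 2.91/(1 + 0.9230) = 1.513 m.
d_HCl = 2.91 − 1.513 = 1.40 m.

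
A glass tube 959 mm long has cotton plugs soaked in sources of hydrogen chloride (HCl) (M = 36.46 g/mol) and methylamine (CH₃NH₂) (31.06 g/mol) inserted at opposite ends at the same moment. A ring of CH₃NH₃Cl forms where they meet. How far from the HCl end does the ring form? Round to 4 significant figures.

Graham's law gives d_HCl/d_CH₃NH₂ = rate_HCl/rate_CH₃NH₂ = √(M_CH₃NH₂/M_HCl) = √(31.06/36.46) = 0.9230.
With d_HCl + d_CH₃NH₂ = 959 mm, d_CH₃NH₂ = 959/(1 + 0.9230) = 498.7 mm.
d_HCl = 959 − 498.7 = 460.3 mm.

460.3 mm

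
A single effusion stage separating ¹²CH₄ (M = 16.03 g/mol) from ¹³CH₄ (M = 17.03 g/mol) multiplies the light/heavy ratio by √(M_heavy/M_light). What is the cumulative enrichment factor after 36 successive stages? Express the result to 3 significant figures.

Each stage multiplies the ratio by α = √(17.03/16.03), so after 36 stages the overall factor is α^36 = (17.03/16.03)^(36/2).
= 1.06238^18 = 2.97.

2.97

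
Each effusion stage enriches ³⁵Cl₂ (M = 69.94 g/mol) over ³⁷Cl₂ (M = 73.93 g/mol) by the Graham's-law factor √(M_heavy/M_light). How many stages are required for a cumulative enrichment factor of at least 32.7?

126

Single-stage factor α = √(73.93/69.94), so ln α = ½ ln(1.05705) = 0.02774.
Need α^N ≥ 32.7 ⇒ N ≥ ln(32.7) / ln α = 3.487 / 0.02774 = 125.71.
So at least 126 stages are needed.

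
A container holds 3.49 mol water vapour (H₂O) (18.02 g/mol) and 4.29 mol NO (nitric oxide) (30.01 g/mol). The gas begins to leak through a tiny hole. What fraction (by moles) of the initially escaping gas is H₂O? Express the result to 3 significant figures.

0.512

Effusion rate of each component ∝ n_i/√M_i (partial pressure × 1/√M).
x_H₂O(eff) = (n_H₂O/√M_H₂O) / (n_H₂O/√M_H₂O + n_NO/√M_NO)
= (3.49/√18.02) / (3.49/√18.02 + 4.29/√30.01) = 0.8221/(0.8221 + 0.7831) = 0.512.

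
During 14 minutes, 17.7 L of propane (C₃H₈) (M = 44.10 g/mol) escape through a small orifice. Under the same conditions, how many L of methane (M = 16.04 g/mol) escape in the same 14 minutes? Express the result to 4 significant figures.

29.35 L

By Graham's law, rate_CH₄/rate_C₃H₈ = √(M_C₃H₈/M_CH₄) = √(44.10/16.04) = √2.749 = 1.658.
So the volume for CH₄ is 17.7 × 1.658 = 29.35 L.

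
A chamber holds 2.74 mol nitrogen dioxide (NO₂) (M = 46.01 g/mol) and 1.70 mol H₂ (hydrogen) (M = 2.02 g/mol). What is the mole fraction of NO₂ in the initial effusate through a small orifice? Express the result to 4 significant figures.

0.2525

Rate_i ∝ x_i/√M_i (Graham's law weighted by mole fraction), so the effusate composition follows n_i/√M_i.
x_NO₂(eff) = (n_NO₂/√M_NO₂) / (n_NO₂/√M_NO₂ + n_H₂/√M_H₂)
= (2.74/√46.01) / (2.74/√46.01 + 1.70/√2.02) = 0.4039/(0.4039 + 1.196) = 0.2525.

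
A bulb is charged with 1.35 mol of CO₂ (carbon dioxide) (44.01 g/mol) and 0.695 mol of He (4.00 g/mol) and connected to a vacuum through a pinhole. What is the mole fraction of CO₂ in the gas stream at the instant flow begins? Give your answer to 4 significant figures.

0.3693

Rate_i ∝ x_i/√M_i (Graham's law weighted by mole fraction), so the effusate composition follows n_i/√M_i.
x_CO₂(eff) = (n_CO₂/√M_CO₂) / (n_CO₂/√M_CO₂ + n_He/√M_He)
= (1.35/√44.01) / (1.35/√44.01 + 0.695/√4.00) = 0.2035/(0.2035 + 0.3475) = 0.3693.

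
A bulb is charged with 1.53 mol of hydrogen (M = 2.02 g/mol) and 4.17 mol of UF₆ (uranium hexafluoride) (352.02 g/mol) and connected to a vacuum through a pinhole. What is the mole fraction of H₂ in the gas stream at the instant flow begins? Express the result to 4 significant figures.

0.8289

Rate_i ∝ x_i/√M_i (Graham's law weighted by mole fraction), so the effusate composition follows n_i/√M_i.
So x_H₂ in the escaping gas = (n_H₂/√M_H₂) / Σ(n_i/√M_i)
= (1.53/√2.02) / (1.53/√2.02 + 4.17/√352.02) = 1.077/(1.077 + 0.2223) = 0.8289.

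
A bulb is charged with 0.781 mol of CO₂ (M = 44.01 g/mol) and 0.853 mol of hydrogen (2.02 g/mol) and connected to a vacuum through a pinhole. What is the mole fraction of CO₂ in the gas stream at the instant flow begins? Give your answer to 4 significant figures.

0.1640

The effusion rate of species i is ∝ p_i/√M_i ∝ n_i/√M_i.
So x_CO₂ in the escaping gas = (n_CO₂/√M_CO₂) / Σ(n_i/√M_i)
= (0.781/√44.01) / (0.781/√44.01 + 0.853/√2.02) = 0.1177/(0.1177 + 0.6002) = 0.1640.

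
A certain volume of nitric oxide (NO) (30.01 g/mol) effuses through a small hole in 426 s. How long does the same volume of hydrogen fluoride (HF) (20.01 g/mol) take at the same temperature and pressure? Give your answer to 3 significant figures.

Since effusion rate ∝ 1/√M, t_HF/t_NO = √(M_HF/M_NO) = √(20.01/30.01) = √0.6668 = 0.8166.
So the time for HF is 426 × 0.8166 = 348 s.

348 s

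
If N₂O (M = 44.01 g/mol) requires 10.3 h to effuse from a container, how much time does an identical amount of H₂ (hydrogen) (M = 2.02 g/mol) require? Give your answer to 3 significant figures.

2.21 h

Since effusion rate ∝ 1/√M, t_H₂/t_N₂O = √(M_H₂/M_N₂O) = √(2.02/44.01) = √0.04590 = 0.2142.
So the time for H₂ is 10.3 × 0.2142 = 2.21 h.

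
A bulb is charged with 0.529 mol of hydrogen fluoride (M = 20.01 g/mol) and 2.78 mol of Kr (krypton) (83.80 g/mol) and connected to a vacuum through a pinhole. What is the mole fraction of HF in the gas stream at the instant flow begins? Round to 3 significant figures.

0.280

Each component's effusion rate ∝ (its partial pressure)·(1/√M) ∝ n_i/√M_i.
Mole fraction of HF in the effusate = (n_HF/√M_HF) / (n_HF/√M_HF + n_Kr/√M_Kr)
= (0.529/√20.01) / (0.529/√20.01 + 2.78/√83.80) = 0.1183/(0.1183 + 0.3037) = 0.280.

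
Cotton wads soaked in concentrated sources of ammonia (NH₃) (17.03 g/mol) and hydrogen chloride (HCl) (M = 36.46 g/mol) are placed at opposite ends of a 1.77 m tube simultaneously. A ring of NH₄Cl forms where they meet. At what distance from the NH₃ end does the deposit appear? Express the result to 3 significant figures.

1.05 m

In equal time, each gas travels a distance ∝ its rate ∝ 1/√M, so d_NH₃/d_HCl = √(M_HCl/M_NH₃) = √(36.46/17.03) = 1.463.
With d_NH₃ + d_HCl = 1.77 m, d_HCl = 1.77/(1 + 1.463) = 0.7186 m.
d_NH₃ = 1.77 − 0.7186 = 1.05 m.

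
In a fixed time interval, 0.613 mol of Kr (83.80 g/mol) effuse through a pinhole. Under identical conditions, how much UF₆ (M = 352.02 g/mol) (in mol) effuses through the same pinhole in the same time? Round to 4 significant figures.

0.2991 mol

Using Graham's law: rate_UF₆/rate_Kr = √(M_Kr/M_UF₆) = √(83.80/352.02) = √0.2381 = 0.4879.
So the amount for UF₆ is 0.613 × 0.4879 = 0.2991 mol.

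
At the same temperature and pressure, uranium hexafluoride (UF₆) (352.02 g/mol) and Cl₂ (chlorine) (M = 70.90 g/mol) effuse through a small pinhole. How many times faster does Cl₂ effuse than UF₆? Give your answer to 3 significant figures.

2.23

From Graham's law, rate_Cl₂/rate_UF₆ = √(M_UF₆/M_Cl₂) = √(352.02/70.90) = √4.965 = 2.23.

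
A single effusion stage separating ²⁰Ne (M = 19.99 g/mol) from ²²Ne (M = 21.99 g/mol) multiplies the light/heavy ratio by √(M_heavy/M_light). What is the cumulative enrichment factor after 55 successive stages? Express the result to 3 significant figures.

After 55 stages the ratio has grown by (√(21.99/19.99))^55 = (21.99/19.99)^(55/2).
= 1.10005^(55/2) = 13.8.

13.8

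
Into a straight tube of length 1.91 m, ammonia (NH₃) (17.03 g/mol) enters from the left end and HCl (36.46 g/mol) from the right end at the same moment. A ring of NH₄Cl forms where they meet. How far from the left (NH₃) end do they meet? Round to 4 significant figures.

Graham's law gives d_NH₃/d_HCl = rate_NH₃/rate_HCl = √(M_HCl/M_NH₃) = √(36.46/17.03) = 1.463.
With d_NH₃ + d_HCl = 1.91 m, d_HCl = 1.91/(1 + 1.463) = 0.7754 m.
d_NH₃ = 1.91 − 0.7754 = 1.135 m.

1.135 m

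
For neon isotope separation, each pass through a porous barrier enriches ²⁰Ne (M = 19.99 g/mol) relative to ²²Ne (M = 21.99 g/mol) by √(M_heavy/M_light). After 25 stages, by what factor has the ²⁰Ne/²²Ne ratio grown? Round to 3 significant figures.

3.29

Each stage multiplies the ratio by α = √(21.99/19.99), so after 25 stages the overall factor is α^25 = (21.99/19.99)^(25/2).
= 1.10005^(25/2) = 3.29.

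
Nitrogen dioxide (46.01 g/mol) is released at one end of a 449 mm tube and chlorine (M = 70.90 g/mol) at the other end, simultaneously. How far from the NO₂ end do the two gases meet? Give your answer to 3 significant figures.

The fronts meet when d_NO₂ + d_Cl₂ = L with d_NO₂/d_Cl₂ = √(M_Cl₂/M_NO₂) (Graham's law). Here √(M_Cl₂/M_NO₂) = √(70.90/46.01) = 1.241.
With d_NO₂ + d_Cl₂ = 449 mm, d_Cl₂ = 449/(1 + 1.241) = 200.3 mm.
d_NO₂ = 449 − 200.3 = 249 mm.

249 mm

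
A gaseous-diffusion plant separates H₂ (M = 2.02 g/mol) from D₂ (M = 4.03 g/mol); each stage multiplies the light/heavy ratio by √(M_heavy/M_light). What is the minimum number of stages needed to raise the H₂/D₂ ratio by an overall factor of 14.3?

8

Per stage α = (4.03/2.02)^(1/2) = 1.99505^0.5, giving ln α = 0.3453.
Need α^N ≥ 14.3 ⇒ N ≥ ln(14.3) / ln α = 2.660 / 0.3453 = 7.70.
So at least 8 stages are needed.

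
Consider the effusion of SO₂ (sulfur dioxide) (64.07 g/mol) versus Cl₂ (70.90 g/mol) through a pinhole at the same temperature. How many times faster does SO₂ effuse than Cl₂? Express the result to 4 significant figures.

1.052

From Graham's law, rate_SO₂/rate_Cl₂ = √(M_Cl₂/M_SO₂) = √(70.90/64.07) = √1.107 = 1.052.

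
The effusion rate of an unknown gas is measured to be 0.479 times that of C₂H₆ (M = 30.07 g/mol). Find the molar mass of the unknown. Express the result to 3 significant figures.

131 g/mol

By Graham's law, rate_X/rate_C₂H₆ = √(M_C₂H₆/M_X).
0.479 = √(30.07/M_X)
M_X = 30.07 / 0.479² = 30.07 / 0.2294 = 131 g/mol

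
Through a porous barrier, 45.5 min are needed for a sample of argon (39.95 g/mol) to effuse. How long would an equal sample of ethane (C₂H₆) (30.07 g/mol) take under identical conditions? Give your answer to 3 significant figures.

From Graham's law, t_C₂H₆/t_Ar = √(M_C₂H₆/M_Ar) = √(30.07/39.95) = √0.7527 = 0.8676.
So the time for C₂H₆ is 45.5 × 0.8676 = 39.5 min.

39.5 min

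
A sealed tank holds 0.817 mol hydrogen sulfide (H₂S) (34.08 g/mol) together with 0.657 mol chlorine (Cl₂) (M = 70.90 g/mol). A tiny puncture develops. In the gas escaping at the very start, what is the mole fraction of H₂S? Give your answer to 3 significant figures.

0.642

The effusion rate of species i is ∝ p_i/√M_i ∝ n_i/√M_i.
x_H₂S(eff) = (n_H₂S/√M_H₂S) / (n_H₂S/√M_H₂S + n_Cl₂/√M_Cl₂)
= (0.817/√34.08) / (0.817/√34.08 + 0.657/√70.90) = 0.1399/(0.1399 + 0.07803) = 0.642.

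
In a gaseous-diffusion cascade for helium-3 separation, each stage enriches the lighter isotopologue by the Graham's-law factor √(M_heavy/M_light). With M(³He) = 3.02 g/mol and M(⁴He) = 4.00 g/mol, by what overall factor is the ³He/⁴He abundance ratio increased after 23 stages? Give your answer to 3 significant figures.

25.3

The single-stage factor is √(M_heavy/M_light), so 23 stages give [√(4.00/3.02)]^23 = (4.00/3.02)^(23/2).
= 1.32450^(23/2) = 25.3.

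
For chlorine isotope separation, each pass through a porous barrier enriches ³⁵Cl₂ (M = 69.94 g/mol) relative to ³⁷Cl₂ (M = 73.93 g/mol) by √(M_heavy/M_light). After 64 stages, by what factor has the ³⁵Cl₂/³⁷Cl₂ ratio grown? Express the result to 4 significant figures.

5.903

Overall factor = α^64 with α = √(73.93/69.94), i.e. (73.93/69.94)^(64/2).
= 1.05705^32 = 5.903.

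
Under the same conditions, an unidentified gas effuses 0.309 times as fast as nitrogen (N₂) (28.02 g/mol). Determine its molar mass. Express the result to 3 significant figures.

Using Graham's law: rate_X/rate_N₂ = √(M_N₂/M_X).
0.309 = √(28.02/M_X)
M_X = 28.02 / 0.309² = 28.02 / 0.09548 = 293 g/mol

293 g/mol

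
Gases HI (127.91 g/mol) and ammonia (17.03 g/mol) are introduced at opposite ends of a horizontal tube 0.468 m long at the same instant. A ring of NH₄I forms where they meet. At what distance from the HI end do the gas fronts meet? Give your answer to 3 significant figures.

Distances travelled in equal time are proportional to diffusion rates, so d_HI/d_NH₃ = √(M_NH₃/M_HI) = √(17.03/127.91) = 0.3649.
With d_HI + d_NH₃ = 0.468 m, d_NH₃ = 0.468/(1 + 0.3649) = 0.3429 m.
d_HI = 0.468 − 0.3429 = 0.125 m.

0.125 m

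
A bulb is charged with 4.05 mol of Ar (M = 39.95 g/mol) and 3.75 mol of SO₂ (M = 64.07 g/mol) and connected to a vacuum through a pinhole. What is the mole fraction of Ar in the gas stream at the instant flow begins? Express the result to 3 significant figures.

0.578

Each component's effusion rate ∝ (its partial pressure)·(1/√M) ∝ n_i/√M_i.
So x_Ar in the escaping gas = (n_Ar/√M_Ar) / Σ(n_i/√M_i)
= (4.05/√39.95) / (4.05/√39.95 + 3.75/√64.07) = 0.6408/(0.6408 + 0.4685) = 0.578.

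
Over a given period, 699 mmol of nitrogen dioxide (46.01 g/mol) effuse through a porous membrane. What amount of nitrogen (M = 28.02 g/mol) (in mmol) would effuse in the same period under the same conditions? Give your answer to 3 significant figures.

896 mmol

Using Graham's law: rate_N₂/rate_NO₂ = √(M_NO₂/M_N₂) = √(46.01/28.02) = √1.642 = 1.281.
So the amount for N₂ is 699 × 1.281 = 896 mmol.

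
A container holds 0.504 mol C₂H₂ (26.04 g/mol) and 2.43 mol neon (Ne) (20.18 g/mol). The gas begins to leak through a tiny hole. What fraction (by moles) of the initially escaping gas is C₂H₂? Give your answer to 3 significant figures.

Effusion rate of each component ∝ n_i/√M_i (partial pressure × 1/√M).
Mole fraction of C₂H₂ in the effusate = (n_C₂H₂/√M_C₂H₂) / (n_C₂H₂/√M_C₂H₂ + n_Ne/√M_Ne)
= (0.504/√26.04) / (0.504/√26.04 + 2.43/√20.18) = 0.09877/(0.09877 + 0.5409) = 0.154.

0.154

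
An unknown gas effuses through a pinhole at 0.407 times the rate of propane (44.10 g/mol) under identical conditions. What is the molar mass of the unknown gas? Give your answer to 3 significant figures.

By Graham's law, rate_X/rate_C₃H₈ = √(M_C₃H₈/M_X).
0.407 = √(44.10/M_X)
M_X = 44.10 / 0.407² = 44.10 / 0.1656 = 266 g/mol

266 g/mol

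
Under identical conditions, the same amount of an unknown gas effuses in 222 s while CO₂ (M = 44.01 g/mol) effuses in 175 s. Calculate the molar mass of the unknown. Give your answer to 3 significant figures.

70.8 g/mol

From Graham's law, t_X/t_CO₂ = √(M_X/M_CO₂).
222/175 = 1.269 = √(M_X/44.01)
M_X = 44.01 × 1.269² = 44.01 × 1.609 = 70.8 g/mol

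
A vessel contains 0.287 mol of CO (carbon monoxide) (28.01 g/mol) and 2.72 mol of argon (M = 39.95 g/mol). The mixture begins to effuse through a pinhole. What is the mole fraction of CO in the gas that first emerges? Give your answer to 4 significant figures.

0.1119

Rate_i ∝ x_i/√M_i (Graham's law weighted by mole fraction), so the effusate composition follows n_i/√M_i.
So x_CO in the escaping gas = (n_CO/√M_CO) / Σ(n_i/√M_i)
= (0.287/√28.01) / (0.287/√28.01 + 2.72/√39.95) = 0.05423/(0.05423 + 0.4303) = 0.1119.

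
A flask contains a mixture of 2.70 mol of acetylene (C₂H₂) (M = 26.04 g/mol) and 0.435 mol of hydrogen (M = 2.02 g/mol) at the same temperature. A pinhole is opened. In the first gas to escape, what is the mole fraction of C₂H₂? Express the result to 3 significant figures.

Each component's effusion rate ∝ (its partial pressure)·(1/√M) ∝ n_i/√M_i.
x_C₂H₂(eff) = (n_C₂H₂/√M_C₂H₂) / (n_C₂H₂/√M_C₂H₂ + n_H₂/√M_H₂)
= (2.70/√26.04) / (2.70/√26.04 + 0.435/√2.02) = 0.5291/(0.5291 + 0.3061) = 0.634.

0.634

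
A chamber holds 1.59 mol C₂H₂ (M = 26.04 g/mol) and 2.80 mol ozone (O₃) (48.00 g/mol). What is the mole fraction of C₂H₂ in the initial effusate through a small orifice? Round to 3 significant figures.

Effusion rate of each component ∝ n_i/√M_i (partial pressure × 1/√M).
x_C₂H₂(eff) = (n_C₂H₂/√M_C₂H₂) / (n_C₂H₂/√M_C₂H₂ + n_O₃/√M_O₃)
= (1.59/√26.04) / (1.59/√26.04 + 2.80/√48.00) = 0.3116/(0.3116 + 0.4041) = 0.435.

0.435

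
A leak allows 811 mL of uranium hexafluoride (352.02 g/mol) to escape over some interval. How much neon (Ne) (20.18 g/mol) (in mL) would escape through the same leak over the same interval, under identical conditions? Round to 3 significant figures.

3390 mL

From Graham's law, rate_Ne/rate_UF₆ = √(M_UF₆/M_Ne) = √(352.02/20.18) = √17.44 = 4.177.
So the volume for Ne is 811 × 4.177 = 3390 mL.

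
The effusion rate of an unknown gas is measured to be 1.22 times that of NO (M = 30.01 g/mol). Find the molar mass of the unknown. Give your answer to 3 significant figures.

20.2 g/mol

Since effusion rate ∝ 1/√M, rate_X/rate_NO = √(M_NO/M_X).
1.22 = √(30.01/M_X)
M_X = 30.01 / 1.22² = 30.01 / 1.488 = 20.2 g/mol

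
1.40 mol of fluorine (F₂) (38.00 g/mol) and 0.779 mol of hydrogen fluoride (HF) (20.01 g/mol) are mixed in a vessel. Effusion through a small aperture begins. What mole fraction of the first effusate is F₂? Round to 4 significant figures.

0.5660

Each component's effusion rate ∝ (its partial pressure)·(1/√M) ∝ n_i/√M_i.
Mole fraction of F₂ in the effusate = (n_F₂/√M_F₂) / (n_F₂/√M_F₂ + n_HF/√M_HF)
= (1.40/√38.00) / (1.40/√38.00 + 0.779/√20.01) = 0.2271/(0.2271 + 0.1741) = 0.5660.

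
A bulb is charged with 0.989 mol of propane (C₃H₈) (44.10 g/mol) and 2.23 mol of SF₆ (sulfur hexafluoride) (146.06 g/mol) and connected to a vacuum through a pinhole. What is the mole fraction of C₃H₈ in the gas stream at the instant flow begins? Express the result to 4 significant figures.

0.4466

Effusion rate of each component ∝ n_i/√M_i (partial pressure × 1/√M).
So x_C₃H₈ in the escaping gas = (n_C₃H₈/√M_C₃H₈) / Σ(n_i/√M_i)
= (0.989/√44.10) / (0.989/√44.10 + 2.23/√146.06) = 0.1489/(0.1489 + 0.1845) = 0.4466.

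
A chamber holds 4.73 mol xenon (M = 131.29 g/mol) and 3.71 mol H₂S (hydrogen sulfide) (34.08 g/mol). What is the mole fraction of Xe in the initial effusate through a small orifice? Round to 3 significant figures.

0.394

Effusion rate of each component ∝ n_i/√M_i (partial pressure × 1/√M).
x_Xe(eff) = (n_Xe/√M_Xe) / (n_Xe/√M_Xe + n_H₂S/√M_H₂S)
= (4.73/√131.29) / (4.73/√131.29 + 3.71/√34.08) = 0.4128/(0.4128 + 0.6355) = 0.394.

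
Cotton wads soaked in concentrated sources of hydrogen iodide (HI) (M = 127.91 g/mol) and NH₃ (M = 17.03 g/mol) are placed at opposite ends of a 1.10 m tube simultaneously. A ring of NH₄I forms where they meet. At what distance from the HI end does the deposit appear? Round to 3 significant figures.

The fronts meet when d_HI + d_NH₃ = L with d_HI/d_NH₃ = √(M_NH₃/M_HI) (Graham's law). Here √(M_NH₃/M_HI) = √(17.03/127.91) = 0.3649.
With d_HI + d_NH₃ = 1.10 m, d_NH₃ = 1.10/(1 + 0.3649) = 0.8059 m.
d_HI = 1.10 − 0.8059 = 0.294 m.

0.294 m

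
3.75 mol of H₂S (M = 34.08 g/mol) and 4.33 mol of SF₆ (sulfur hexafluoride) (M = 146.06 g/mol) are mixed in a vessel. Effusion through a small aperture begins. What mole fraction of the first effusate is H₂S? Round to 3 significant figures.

Rate_i ∝ x_i/√M_i (Graham's law weighted by mole fraction), so the effusate composition follows n_i/√M_i.
So x_H₂S in the escaping gas = (n_H₂S/√M_H₂S) / Σ(n_i/√M_i)
= (3.75/√34.08) / (3.75/√34.08 + 4.33/√146.06) = 0.6424/(0.6424 + 0.3583) = 0.642.

0.642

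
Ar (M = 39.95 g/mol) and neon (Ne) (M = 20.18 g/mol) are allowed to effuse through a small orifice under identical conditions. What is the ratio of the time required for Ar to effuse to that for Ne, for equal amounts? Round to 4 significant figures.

1.407

Since effusion rate ∝ 1/√M, t_Ar/t_Ne = √(M_Ar/M_Ne) = √(39.95/20.18) = √1.980 = 1.407.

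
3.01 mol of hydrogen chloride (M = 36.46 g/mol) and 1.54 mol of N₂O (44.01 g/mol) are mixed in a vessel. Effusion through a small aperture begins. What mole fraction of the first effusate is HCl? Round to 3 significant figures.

Rate_i ∝ x_i/√M_i (Graham's law weighted by mole fraction), so the effusate composition follows n_i/√M_i.
So x_HCl in the escaping gas = (n_HCl/√M_HCl) / Σ(n_i/√M_i)
= (3.01/√36.46) / (3.01/√36.46 + 1.54/√44.01) = 0.4985/(0.4985 + 0.2321) = 0.682.

0.682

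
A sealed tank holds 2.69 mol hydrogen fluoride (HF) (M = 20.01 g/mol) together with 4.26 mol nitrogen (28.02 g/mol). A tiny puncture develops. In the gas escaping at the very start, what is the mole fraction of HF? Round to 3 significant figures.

Rate_i ∝ x_i/√M_i (Graham's law weighted by mole fraction), so the effusate composition follows n_i/√M_i.
x_HF(eff) = (n_HF/√M_HF) / (n_HF/√M_HF + n_N₂/√M_N₂)
= (2.69/√20.01) / (2.69/√20.01 + 4.26/√28.02) = 0.6014/(0.6014 + 0.8048) = 0.428.

0.428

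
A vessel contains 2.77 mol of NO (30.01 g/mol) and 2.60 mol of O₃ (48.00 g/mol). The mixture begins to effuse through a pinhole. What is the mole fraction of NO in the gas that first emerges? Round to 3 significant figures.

Each component's effusion rate ∝ (its partial pressure)·(1/√M) ∝ n_i/√M_i.
Mole fraction of NO in the effusate = (n_NO/√M_NO) / (n_NO/√M_NO + n_O₃/√M_O₃)
= (2.77/√30.01) / (2.77/√30.01 + 2.60/√48.00) = 0.5056/(0.5056 + 0.3753) = 0.574.

0.574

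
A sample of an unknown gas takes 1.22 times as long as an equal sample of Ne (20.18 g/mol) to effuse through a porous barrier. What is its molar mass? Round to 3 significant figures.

Using Graham's law: t_X/t_Ne = √(M_X/M_Ne).
1.22 = √(M_X/20.18)
M_X = 20.18 × 1.22² = 20.18 × 1.488 = 30.0 g/mol

30.0 g/mol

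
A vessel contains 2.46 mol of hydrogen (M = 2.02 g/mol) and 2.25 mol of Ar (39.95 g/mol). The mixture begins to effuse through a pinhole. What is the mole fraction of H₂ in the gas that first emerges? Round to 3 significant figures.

Rate_i ∝ x_i/√M_i (Graham's law weighted by mole fraction), so the effusate composition follows n_i/√M_i.
So x_H₂ in the escaping gas = (n_H₂/√M_H₂) / Σ(n_i/√M_i)
= (2.46/√2.02) / (2.46/√2.02 + 2.25/√39.95) = 1.731/(1.731 + 0.3560) = 0.829.

0.829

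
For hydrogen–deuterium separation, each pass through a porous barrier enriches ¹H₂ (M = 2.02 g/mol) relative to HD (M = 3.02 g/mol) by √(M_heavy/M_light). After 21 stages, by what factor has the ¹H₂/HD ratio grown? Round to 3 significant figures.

Each stage multiplies the ratio by α = √(3.02/2.02), so after 21 stages the overall factor is α^21 = (3.02/2.02)^(21/2).
= 1.49505^(21/2) = 68.2.

68.2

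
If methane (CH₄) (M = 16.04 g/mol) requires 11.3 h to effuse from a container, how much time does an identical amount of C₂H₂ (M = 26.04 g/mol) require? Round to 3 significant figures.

By Graham's law, t_C₂H₂/t_CH₄ = √(M_C₂H₂/M_CH₄) = √(26.04/16.04) = √1.623 = 1.274.
So the time for C₂H₂ is 11.3 × 1.274 = 14.4 h.

14.4 h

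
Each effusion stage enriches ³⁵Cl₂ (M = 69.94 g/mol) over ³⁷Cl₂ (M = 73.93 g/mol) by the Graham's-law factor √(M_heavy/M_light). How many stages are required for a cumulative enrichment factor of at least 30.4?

Per stage α = (73.93/69.94)^(1/2) = 1.05705^0.5, giving ln α = 0.02774.
Need α^N ≥ 30.4 ⇒ N ≥ ln(30.4) / ln α = 3.414 / 0.02774 = 123.09.
So at least 124 stages are needed.

124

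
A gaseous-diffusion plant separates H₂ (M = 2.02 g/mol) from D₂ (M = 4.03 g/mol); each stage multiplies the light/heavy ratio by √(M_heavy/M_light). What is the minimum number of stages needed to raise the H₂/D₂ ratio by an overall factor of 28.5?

10

With α = √(4.03/2.02) per stage, ln α = ½ ln(1.99505) = 0.3453.
Need α^N ≥ 28.5 ⇒ N ≥ ln(28.5) / ln α = 3.350 / 0.3453 = 9.70.
Rounding up, N = 10 stages.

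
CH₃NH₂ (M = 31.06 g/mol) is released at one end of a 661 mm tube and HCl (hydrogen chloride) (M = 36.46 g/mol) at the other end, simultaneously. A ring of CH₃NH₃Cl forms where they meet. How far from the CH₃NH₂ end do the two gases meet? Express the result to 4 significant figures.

343.7 mm

The fronts meet when d_CH₃NH₂ + d_HCl = L with d_CH₃NH₂/d_HCl = √(M_HCl/M_CH₃NH₂) (Graham's law). Here √(M_HCl/M_CH₃NH₂) = √(36.46/31.06) = 1.083.
With d_CH₃NH₂ + d_HCl = 661 mm, d_HCl = 661/(1 + 1.083) = 317.3 mm.
d_CH₃NH₂ = 661 − 317.3 = 343.7 mm.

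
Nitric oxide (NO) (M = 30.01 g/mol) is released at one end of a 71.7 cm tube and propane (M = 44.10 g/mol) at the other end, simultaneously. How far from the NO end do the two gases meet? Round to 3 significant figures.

Distances travelled in equal time are proportional to diffusion rates, so d_NO/d_C₃H₈ = √(M_C₃H₈/M_NO) = √(44.10/30.01) = 1.212.
With d_NO + d_C₃H₈ = 71.7 cm, d_C₃H₈ = 71.7/(1 + 1.212) = 32.41 cm.
d_NO = 71.7 − 32.41 = 39.3 cm.

39.3 cm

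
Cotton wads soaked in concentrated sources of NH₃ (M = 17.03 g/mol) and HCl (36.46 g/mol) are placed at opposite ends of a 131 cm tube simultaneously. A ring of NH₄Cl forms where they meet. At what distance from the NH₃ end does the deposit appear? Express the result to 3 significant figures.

In equal time, each gas travels a distance ∝ its rate ∝ 1/√M, so d_NH₃/d_HCl = √(M_HCl/M_NH₃) = √(36.46/17.03) = 1.463.
With d_NH₃ + d_HCl = 131 cm, d_HCl = 131/(1 + 1.463) = 53.18 cm.
d_NH₃ = 131 − 53.18 = 77.8 cm.

77.8 cm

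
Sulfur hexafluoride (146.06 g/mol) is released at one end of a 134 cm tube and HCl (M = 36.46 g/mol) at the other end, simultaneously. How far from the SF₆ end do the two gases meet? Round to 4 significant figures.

44.64 cm

The fronts meet when d_SF₆ + d_HCl = L with d_SF₆/d_HCl = √(M_HCl/M_SF₆) (Graham's law). Here √(M_HCl/M_SF₆) = √(36.46/146.06) = 0.4996.
With d_SF₆ + d_HCl = 134 cm, d_HCl = 134/(1 + 0.4996) = 89.36 cm.
d_SF₆ = 134 − 89.36 = 44.64 cm.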